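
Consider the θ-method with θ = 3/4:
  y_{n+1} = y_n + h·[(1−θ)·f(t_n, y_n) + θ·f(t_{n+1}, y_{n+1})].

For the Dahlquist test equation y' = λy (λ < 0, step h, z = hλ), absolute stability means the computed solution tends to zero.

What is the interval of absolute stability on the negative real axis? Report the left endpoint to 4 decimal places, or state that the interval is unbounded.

With y'=λy (z=hλ):
  y_{n+1} = y_n + z·[1/4·y_n + 3/4·y_{n+1}] ⇒ (1 − 3/4z)y_{n+1} = (1 + 1/4z)y_n
  ⇒ R(z) = (1 + 1/4z)/(1 − 3/4z).

Find x<0 with |R(x)|<1.
x=-0.92: |R|=0.4556
x=-2: |R|=0.2000
x=-10: |R|=0.1765
x=-100: |R|=0.3158
θ=3/4≥1/2 ⇒ |1+1/4x|<|1−3/4x| ∀x<0 ⇒ stable on all of ℝ⁻.

interval (−∞, 0).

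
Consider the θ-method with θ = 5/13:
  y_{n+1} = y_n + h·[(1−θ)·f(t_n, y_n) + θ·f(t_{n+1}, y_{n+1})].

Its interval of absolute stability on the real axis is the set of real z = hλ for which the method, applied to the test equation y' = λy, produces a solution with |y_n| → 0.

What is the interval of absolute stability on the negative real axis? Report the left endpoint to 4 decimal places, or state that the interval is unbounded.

On y'=λy, z=hλ:
  y_{n+1} = y_n + z·[8/13·y_n + 5/13·y_{n+1}] ⇒ (1 − 5/13z)y_{n+1} = (1 + 8/13z)y_n
  Hence R(z) = (1 + 8/13z)/(1 − 5/13z).

Solve |R(x)|<1 on ℝ⁻.
x=-1.42: |R|=0.0816
R=−1: 1+8/13x = −1+5/13x ⇒ -3/13x=2 ⇒ x=2/(-3/13)=-8.6667
Confirm numerically:
  x=-7.049: |R|=0.89941 <1
  x=-6.234: |R|=0.83477 <1
  x=-5.583: |R|=0.77390 <1
  x=-4.781: |R|=0.68413 <1
  x=-9.145: |R|=1.02444 >1
  x=-8.954: |R|=1.01492 >1
Stable set (-8.6667, 0).

z∈(-8.6667,0).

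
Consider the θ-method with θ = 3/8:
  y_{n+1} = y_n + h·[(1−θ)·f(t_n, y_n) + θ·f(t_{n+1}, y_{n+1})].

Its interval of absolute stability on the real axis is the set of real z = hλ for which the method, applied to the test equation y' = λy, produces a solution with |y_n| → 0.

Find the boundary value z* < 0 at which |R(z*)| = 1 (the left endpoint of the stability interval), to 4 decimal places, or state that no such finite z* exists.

z* = -8.0000.

Set f=λy, z=hλ:
  y_{n+1} = y_n + z·[5/8·y_n + 3/8·y_{n+1}] ⇒ (1 − 3/8z)y_{n+1} = (1 + 5/8z)y_n
  Hence R(z) = (1 + 5/8z)/(1 − 3/8z).

Boundary: |R(x)|=1, x<0.
x=-1.23: |R|=0.1583
R=−1: 1+5/8x = −1+3/8x ⇒ -1/4x=2 ⇒ x=2/(-1/4)=-8.0000
Confirm numerically:
  x=-7.879: |R|=0.99235 <1
  x=-6.392: |R|=0.88166 <1
  x=-6.211: |R|=0.86566 <1
  x=-5.913: |R|=0.83783 <1
  x=-8.593: |R|=1.03511 >1
  x=-8.471: |R|=1.02819 >1
  x=-8.427: |R|=1.02566 >1
Stable set (-8.0000, 0).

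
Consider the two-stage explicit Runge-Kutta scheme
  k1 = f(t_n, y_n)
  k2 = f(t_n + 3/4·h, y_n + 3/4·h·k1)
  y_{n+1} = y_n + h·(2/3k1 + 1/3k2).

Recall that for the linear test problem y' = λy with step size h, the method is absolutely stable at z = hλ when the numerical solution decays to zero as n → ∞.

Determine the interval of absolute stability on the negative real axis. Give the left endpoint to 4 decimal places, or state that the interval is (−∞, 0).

Test eqn y'=λy, z=hλ:
  k1=λy_n ⇒ h·k1=z·y_n;  k2=λ(1+3/4z)y_n ⇒ h·k2=z(1+3/4z)y_n
  y_{n+1}/y_n = 1 + 2/3z + 1/3z(1+3/4z) = 1 + z + 1/4z²
  R(z) = 1 + z + 1/4z².

Boundary: |R(x)|=1, x<0.
x=-1.41: |R|=0.0870
R=1: x+1/4x²=0 ⇒ x=−4=-4.0000; min R=1−1/(4·1/4)=0.0000>−1
Confirm numerically:
  x=-3.958: |R|=0.95844 <1
  x=-3.004: |R|=0.25200 <1
  x=-2.560: |R|=0.07840 <1
  x=-1.694: |R|=0.02341 <1
  x=-4.418: |R|=1.46168 >1
  x=-4.383: |R|=1.41967 >1
  x=-4.043: |R|=1.04346 >1
Stable set (-4.0000, 0).

z∈(-4.0000,0).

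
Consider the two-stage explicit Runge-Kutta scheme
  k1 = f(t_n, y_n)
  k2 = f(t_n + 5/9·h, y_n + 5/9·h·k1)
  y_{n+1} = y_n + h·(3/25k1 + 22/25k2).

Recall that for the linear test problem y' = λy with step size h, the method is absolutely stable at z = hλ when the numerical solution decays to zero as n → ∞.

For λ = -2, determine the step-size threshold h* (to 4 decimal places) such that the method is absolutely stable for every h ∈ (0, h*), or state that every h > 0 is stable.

(-2.0455,0); λ=-2 ⇒ h* = (45/22)/2 = 1.0227.

On y'=λy, z=hλ:
  k1=λy_n ⇒ h·k1=z·y_n;  k2=λ(1+5/9z)y_n ⇒ h·k2=z(1+5/9z)y_n
  y_{n+1}/y_n = 1 + 3/25z + 22/25z(1+5/9z) = 1 + z + 22/45z²
  Hence R(z) = 1 + z + 22/45z².

Boundary: |R(x)|=1, x<0.
x=-0.87: |R|=0.5000
R=1: x+22/45x²=0 ⇒ x=−45/22=-2.0455; min R=1−1/(4·22/45)=0.4886>−1
Confirm numerically:
  x=-1.548: |R|=0.62353 <1
  x=-1.182: |R|=0.50104 <1
  x=-1.107: |R|=0.49211 <1
  x=-2.624: |R|=1.74218 >1
  x=-2.573: |R|=1.66361 >1
  x=-2.217: |R|=1.18593 >1
So |R|<1 on (-2.0455, 0).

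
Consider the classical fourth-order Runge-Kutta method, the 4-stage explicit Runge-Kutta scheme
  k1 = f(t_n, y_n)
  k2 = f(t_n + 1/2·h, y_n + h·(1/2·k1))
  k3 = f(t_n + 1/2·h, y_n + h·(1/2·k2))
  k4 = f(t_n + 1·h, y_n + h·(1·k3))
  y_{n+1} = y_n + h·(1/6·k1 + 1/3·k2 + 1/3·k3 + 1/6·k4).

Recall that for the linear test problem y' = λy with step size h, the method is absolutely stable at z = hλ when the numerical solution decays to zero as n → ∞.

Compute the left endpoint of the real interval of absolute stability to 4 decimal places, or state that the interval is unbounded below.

left endpoint -2.7853.

On y'=λy, z=hλ:
  order 4, 4-stage ⇒ R(z)=1+z+z^2/2+z^3/6+z^4/24
  (e.g. R(-0.48)=0.61898, |R|=0.61898)

Solve |R(x)|<1 on ℝ⁻.
x=-0.48: |R|=0.6190
|R(-3.12)|=1.6336 |R(-1.99)|=0.3300 |R(-1.43)|=0.2793
Bisect:
  x_lo=-3.0901 |R|=1.5657  x_hi=-0.2717 |R|=0.7621
  mid=-1.68093 |R|=0.27290 →hi
  mid=-2.38553 |R|=0.54663 →hi
  mid=-2.73783 |R|=0.93077 →hi
  mid=-2.91398 |R|=1.21200 →lo
  mid=-2.82590 |R|=1.06298 →lo
  mid=-2.78187 |R|=0.99485 →hi
  mid=-2.80389 |R|=1.02840 →lo
  mid=-2.79288 |R|=1.01149 →lo
  mid=-2.78737 |R|=1.00314 →lo
  ...
  [-2.78531,-2.78514] ⇒ x*=-2.7853
Stable set (-2.7853, 0).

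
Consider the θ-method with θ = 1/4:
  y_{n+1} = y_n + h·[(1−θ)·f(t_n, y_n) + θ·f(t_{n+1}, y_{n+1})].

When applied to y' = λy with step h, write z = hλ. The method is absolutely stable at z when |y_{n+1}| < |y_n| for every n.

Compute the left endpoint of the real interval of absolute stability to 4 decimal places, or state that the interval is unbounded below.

z* = -4.0000.

On y'=λy, z=hλ:
  y_{n+1} = y_n + z·[3/4·y_n + 1/4·y_{n+1}] ⇒ (1 − 1/4z)y_{n+1} = (1 + 3/4z)y_n
  R(z) = (1 + 3/4z)/(1 − 1/4z).

Solve |R(x)|<1 on ℝ⁻.
x=-0.75: |R|=0.3684
R=−1: 1+3/4x = −1+1/4x ⇒ -1/2x=2 ⇒ x=2/(-1/2)=-4.0000
Confirm numerically:
  x=-3.697: |R|=0.92127 <1
  x=-1.841: |R|=0.26074 <1
  x=-1.665: |R|=0.17564 <1
  x=-4.324: |R|=1.07785 >1
  x=-4.236: |R|=1.05731 >1
  x=-4.220: |R|=1.05353 >1
Interval (-4.0000, 0).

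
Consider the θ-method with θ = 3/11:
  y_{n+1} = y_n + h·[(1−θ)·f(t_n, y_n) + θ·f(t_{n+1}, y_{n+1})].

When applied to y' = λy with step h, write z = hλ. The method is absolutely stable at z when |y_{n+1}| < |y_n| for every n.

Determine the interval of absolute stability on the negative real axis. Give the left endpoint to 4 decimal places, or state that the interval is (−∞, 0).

z∈(-4.4000,0).

With y'=λy (z=hλ):
  y_{n+1} = y_n + z·[8/11·y_n + 3/11·y_{n+1}] ⇒ (1 − 3/11z)y_{n+1} = (1 + 8/11z)y_n
  Hence R(z) = (1 + 8/11z)/(1 − 3/11z).

Find x<0 with |R(x)|<1.
x=-1.18: |R|=0.1073
R=−1: 1+8/11x = −1+3/11x ⇒ -5/11x=2 ⇒ x=2/(-5/11)=-4.4000
Confirm numerically:
  x=-4.037: |R|=0.92147 <1
  x=-2.871: |R|=0.61021 <1
  x=-2.790: |R|=0.58441 <1
  x=-4.809: |R|=1.08043 >1
  x=-4.690: |R|=1.05784 >1
  x=-4.553: |R|=1.03102 >1
So |R|<1 on (-4.4000, 0).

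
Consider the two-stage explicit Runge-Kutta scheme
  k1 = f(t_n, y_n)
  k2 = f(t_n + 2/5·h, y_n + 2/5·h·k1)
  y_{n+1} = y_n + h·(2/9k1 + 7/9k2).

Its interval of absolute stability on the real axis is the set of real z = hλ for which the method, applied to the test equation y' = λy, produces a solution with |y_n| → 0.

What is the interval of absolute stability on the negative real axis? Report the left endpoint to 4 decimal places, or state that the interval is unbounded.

z∈(-3.2143,0).

Set f=λy, z=hλ:
  k1=λy_n ⇒ h·k1=z·y_n;  k2=λ(1+2/5z)y_n ⇒ h·k2=z(1+2/5z)y_n
  y_{n+1}/y_n = 1 + 2/9z + 7/9z(1+2/5z) = 1 + z + 14/45z²
  so R(z) = 1 + z + 14/45z².

Boundary: |R(x)|=1, x<0.
x=-1.16: |R|=0.2586
R=1: x+14/45x²=0 ⇒ x=−45/14=-3.2143; min R=1−1/(4·14/45)=0.1964>−1
Confirm numerically:
  x=-3.127: |R|=0.91508 <1
  x=-1.546: |R|=0.19759 <1
  x=-1.432: |R|=0.20597 <1
  x=-3.433: |R|=1.23360 >1
  x=-3.401: |R|=1.19756 >1
  x=-3.389: |R|=1.18421 >1
Stable set (-3.2143, 0).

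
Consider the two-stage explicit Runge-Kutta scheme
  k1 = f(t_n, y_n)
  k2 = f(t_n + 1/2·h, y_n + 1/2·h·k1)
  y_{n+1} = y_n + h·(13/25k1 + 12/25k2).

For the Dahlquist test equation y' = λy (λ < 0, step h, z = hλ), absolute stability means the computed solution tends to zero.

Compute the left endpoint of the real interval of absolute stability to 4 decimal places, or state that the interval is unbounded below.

With y'=λy (z=hλ):
  k1=λy_n ⇒ h·k1=z·y_n;  k2=λ(1+1/2z)y_n ⇒ h·k2=z(1+1/2z)y_n
  y_{n+1}/y_n = 1 + 13/25z + 12/25z(1+1/2z) = 1 + z + 6/25z²
  ⇒ R(z) = 1 + z + 6/25z².

Boundary: |R(x)|=1, x<0.
x=-0.87: |R|=0.3117
R=1: x+6/25x²=0 ⇒ x=−25/6=-4.1667; min R=1−1/(4·6/25)=-0.0417>−1
Confirm numerically:
  x=-3.345: |R|=0.34037 <1
  x=-2.740: |R|=0.06182 <1
  x=-2.298: |R|=0.03061 <1
  x=-4.702: |R|=1.60411 >1
  x=-4.631: |R|=1.51608 >1
  x=-4.486: |R|=1.34381 >1
Stable set (-4.1667, 0).

left endpoint -4.1667.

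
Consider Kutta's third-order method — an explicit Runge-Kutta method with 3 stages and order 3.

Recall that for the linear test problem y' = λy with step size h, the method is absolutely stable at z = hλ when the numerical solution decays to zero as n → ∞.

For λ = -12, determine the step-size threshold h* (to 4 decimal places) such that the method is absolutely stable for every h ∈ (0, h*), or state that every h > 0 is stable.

Set f=λy, z=hλ:
  order 3, 3-stage ⇒ R(z)=1+z+z^2/2+z^3/6
  (e.g. R(-0.74)=0.46626, |R|=0.46626)

Need |R(x)|<1, x<0.
x=-0.74: |R|=0.4663
|R(-2.64)|=1.2218 |R(-2.26)|=0.6301 |R(-2.15)|=0.4951
Bisect:
  x_lo=-3.0246 |R|=2.0622  x_hi=-0.2604 |R|=0.7706
  mid=-1.64249 |R|=0.03212 →hi
  mid=-2.33356 |R|=0.72871 →hi
  mid=-2.67910 |R|=1.29521 →lo
  mid=-2.50633 |R|=0.98948 →hi
  mid=-2.59271 |R|=1.13640 →lo
  mid=-2.54952 |R|=1.06150 →lo
  mid=-2.52792 |R|=1.02513 →lo
  ...
  [-2.51291,-2.51274] ⇒ x*=-2.5127
Interval (-2.5127, 0).

(-2.5127,0); λ=-12 ⇒ h* = 0.2094.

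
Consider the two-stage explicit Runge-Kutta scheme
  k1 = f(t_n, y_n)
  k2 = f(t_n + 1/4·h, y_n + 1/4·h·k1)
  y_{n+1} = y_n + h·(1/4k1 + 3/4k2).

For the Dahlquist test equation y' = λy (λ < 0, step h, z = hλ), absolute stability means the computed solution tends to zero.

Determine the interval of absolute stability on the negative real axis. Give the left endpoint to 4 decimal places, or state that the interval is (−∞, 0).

Set f=λy, z=hλ:
  k1=λy_n ⇒ h·k1=z·y_n;  k2=λ(1+1/4z)y_n ⇒ h·k2=z(1+1/4z)y_n
  y_{n+1}/y_n = 1 + 1/4z + 3/4z(1+1/4z) = 1 + z + 3/16z²
  R(z) = 1 + z + 3/16z².

Find x<0 with |R(x)|<1.
x=-1.26: |R|=0.0377
R=1: x+3/16x²=0 ⇒ x=−16/3=-5.3333; min R=1−1/(4·3/16)=-0.3333>−1
Confirm numerically:
  x=-5.281: |R|=0.94818 <1
  x=-5.220: |R|=0.88908 <1
  x=-3.815: |R|=0.08608 <1
  x=-2.380: |R|=0.31792 <1
  x=-5.637: |R|=1.32096 >1
  x=-5.623: |R|=1.30540 >1
Interval (-5.3333, 0).

z∈(-5.3333,0).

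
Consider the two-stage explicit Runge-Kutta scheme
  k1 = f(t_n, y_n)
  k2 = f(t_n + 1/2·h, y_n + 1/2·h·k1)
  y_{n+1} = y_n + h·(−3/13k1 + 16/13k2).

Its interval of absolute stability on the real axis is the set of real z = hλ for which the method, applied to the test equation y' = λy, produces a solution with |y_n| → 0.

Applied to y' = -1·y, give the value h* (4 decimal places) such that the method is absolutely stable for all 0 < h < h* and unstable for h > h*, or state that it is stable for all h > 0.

(-1.6250,0); λ=-1 ⇒ h* = (13/8)/1 = 1.6250.

On y'=λy, z=hλ:
  k1=λy_n ⇒ h·k1=z·y_n;  k2=λ(1+1/2z)y_n ⇒ h·k2=z(1+1/2z)y_n
  y_{n+1}/y_n = 1 − 3/13z + 16/13z(1+1/2z) = 1 + z + 8/13z²
  Hence R(z) = 1 + z + 8/13z².

Solve |R(x)|<1 on ℝ⁻.
x=-0.72: |R|=0.5990
R=1: x+8/13x²=0 ⇒ x=−13/8=-1.6250; min R=1−1/(4·8/13)=0.5938>−1
Confirm numerically:
  x=-1.363: |R|=0.78024 <1
  x=-1.232: |R|=0.70205 <1
  x=-1.173: |R|=0.67373 <1
  x=-2.075: |R|=1.57462 >1
  x=-1.740: |R|=1.12314 >1
Interval (-1.6250, 0).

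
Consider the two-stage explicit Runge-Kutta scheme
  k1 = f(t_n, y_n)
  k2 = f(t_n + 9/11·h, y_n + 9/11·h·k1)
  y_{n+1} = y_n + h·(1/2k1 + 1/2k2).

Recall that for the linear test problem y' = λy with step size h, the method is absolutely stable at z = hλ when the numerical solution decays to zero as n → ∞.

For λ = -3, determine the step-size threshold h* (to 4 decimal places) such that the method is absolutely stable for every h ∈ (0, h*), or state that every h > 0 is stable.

On y'=λy, z=hλ:
  k1=λy_n ⇒ h·k1=z·y_n;  k2=λ(1+9/11z)y_n ⇒ h·k2=z(1+9/11z)y_n
  y_{n+1}/y_n = 1 + 1/2z + 1/2z(1+9/11z) = 1 + z + 9/22z²
  Hence R(z) = 1 + z + 9/22z².

Find x<0 with |R(x)|<1.
x=-1: |R|=0.4091
R=1: x+9/22x²=0 ⇒ x=−22/9=-2.4444; min R=1−1/(4·9/22)=0.3889>−1
Confirm numerically:
  x=-2.183: |R|=0.76652 <1
  x=-1.984: |R|=0.62629 <1
  x=-1.533: |R|=0.42840 <1
  x=-2.819: |R|=1.43195 >1
  x=-2.687: |R|=1.26662 >1
Stable set (-2.4444, 0).

(-2.4444,0); λ=-3 ⇒ h* = (22/9)/3 = 0.8148.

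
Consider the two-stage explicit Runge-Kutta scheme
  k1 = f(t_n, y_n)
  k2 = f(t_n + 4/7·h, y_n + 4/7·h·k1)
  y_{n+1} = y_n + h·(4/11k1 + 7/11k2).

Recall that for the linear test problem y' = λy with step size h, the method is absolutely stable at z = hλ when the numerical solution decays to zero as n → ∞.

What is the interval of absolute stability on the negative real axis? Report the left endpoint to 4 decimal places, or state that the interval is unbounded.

With y'=λy (z=hλ):
  k1=λy_n ⇒ h·k1=z·y_n;  k2=λ(1+4/7z)y_n ⇒ h·k2=z(1+4/7z)y_n
  y_{n+1}/y_n = 1 + 4/11z + 7/11z(1+4/7z) = 1 + z + 4/11z²
  Hence R(z) = 1 + z + 4/11z².

Need |R(x)|<1, x<0.
x=-0.81: |R|=0.4286
R=1: x+4/11x²=0 ⇒ x=−11/4=-2.7500; min R=1−1/(4·4/11)=0.3125>−1
Confirm numerically:
  x=-2.716: |R|=0.96642 <1
  x=-2.673: |R|=0.92516 <1
  x=-2.561: |R|=0.82399 <1
  x=-3.340: |R|=1.71658 >1
  x=-3.121: |R|=1.42105 >1
  x=-2.792: |R|=1.04264 >1
So |R|<1 on (-2.7500, 0).

(-2.7500, 0).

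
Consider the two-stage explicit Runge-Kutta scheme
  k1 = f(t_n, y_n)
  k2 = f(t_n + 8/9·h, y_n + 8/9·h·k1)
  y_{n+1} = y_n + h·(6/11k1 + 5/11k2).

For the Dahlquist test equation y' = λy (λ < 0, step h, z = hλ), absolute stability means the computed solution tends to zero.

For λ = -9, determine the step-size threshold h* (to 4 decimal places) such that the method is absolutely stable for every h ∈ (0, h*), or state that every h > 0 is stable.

(-2.4750,0); λ=-9 ⇒ h* = (99/40)/9 = 0.2750.

With y'=λy (z=hλ):
  k1=λy_n ⇒ h·k1=z·y_n;  k2=λ(1+8/9z)y_n ⇒ h·k2=z(1+8/9z)y_n
  y_{n+1}/y_n = 1 + 6/11z + 5/11z(1+8/9z) = 1 + z + 40/99z²
  R(z) = 1 + z + 40/99z².

Boundary: |R(x)|=1, x<0.
x=-0.76: |R|=0.4734
R=1: x+40/99x²=0 ⇒ x=−99/40=-2.4750; min R=1−1/(4·40/99)=0.3812>−1
Confirm numerically:
  x=-1.275: |R|=0.38182 <1
  x=-1.217: |R|=0.38142 <1
  x=-1.172: |R|=0.38298 <1
  x=-1.108: |R|=0.38803 <1
  x=-2.856: |R|=1.43965 >1
  x=-2.847: |R|=1.42791 >1
So |R|<1 on (-2.4750, 0).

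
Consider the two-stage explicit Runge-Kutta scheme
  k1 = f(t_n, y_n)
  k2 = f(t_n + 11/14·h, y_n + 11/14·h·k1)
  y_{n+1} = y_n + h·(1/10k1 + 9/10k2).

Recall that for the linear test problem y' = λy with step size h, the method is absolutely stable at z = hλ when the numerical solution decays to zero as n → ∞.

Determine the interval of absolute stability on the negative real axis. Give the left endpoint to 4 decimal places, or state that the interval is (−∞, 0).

With y'=λy (z=hλ):
  k1=λy_n ⇒ h·k1=z·y_n;  k2=λ(1+11/14z)y_n ⇒ h·k2=z(1+11/14z)y_n
  y_{n+1}/y_n = 1 + 1/10z + 9/10z(1+11/14z) = 1 + z + 99/140z²
  R(z) = 1 + z + 99/140z².

Need |R(x)|<1, x<0.
x=-1.31: |R|=0.9035
R=1: x+99/140x²=0 ⇒ x=−140/99=-1.4141; min R=1−1/(4·99/140)=0.6465>−1
Confirm numerically:
  x=-1.186: |R|=0.80866 <1
  x=-0.956: |R|=0.69028 <1
  x=-0.656: |R|=0.64831 <1
  x=-2.004: |R|=1.83590 >1
  x=-1.669: |R|=1.30079 >1
  x=-1.643: |R|=1.26590 >1
Stable set (-1.4141, 0).

(-1.4141, 0).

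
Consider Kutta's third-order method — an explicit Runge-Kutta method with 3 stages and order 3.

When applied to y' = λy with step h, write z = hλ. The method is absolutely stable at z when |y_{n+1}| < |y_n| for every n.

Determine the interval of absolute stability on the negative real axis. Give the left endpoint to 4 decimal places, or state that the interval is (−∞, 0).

With y'=λy (z=hλ):
  order 3, 3-stage ⇒ R(z)=1+z+z^2/2+z^3/6
  (e.g. R(-1.32)=0.16787, |R|=0.16787)

Solve |R(x)|<1 on ℝ⁻.
x=-1.32: |R|=0.1679
|R(-1.71)|=0.0813 |R(-1.04)|=0.3133 |R(-0.93)|=0.3684
Bisect:
  x_lo=-2.8738 |R|=1.7000  x_hi=-0.3283 |R|=0.7197
  mid=-1.60103 |R|=0.00337 →hi
  mid=-2.23740 |R|=0.60114 →hi
  mid=-2.55558 |R|=1.07183 →lo
  mid=-2.39649 |R|=0.81881 →hi
  mid=-2.47603 |R|=0.94065 →hi
  mid=-2.51580 |R|=1.00504 →lo
  mid=-2.49592 |R|=0.97255 →hi
  mid=-2.50586 |R|=0.98872 →hi
  ...
  [-2.51285,-2.51270] ⇒ x*=-2.5127
Stable set (-2.5127, 0).

z∈(-2.5127,0).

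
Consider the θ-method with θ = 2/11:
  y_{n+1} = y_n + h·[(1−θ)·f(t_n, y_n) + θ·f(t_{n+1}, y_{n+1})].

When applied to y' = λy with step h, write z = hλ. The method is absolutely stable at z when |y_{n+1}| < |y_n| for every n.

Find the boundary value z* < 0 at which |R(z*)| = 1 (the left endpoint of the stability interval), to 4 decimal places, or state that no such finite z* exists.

With y'=λy (z=hλ):
  y_{n+1} = y_n + z·[9/11·y_n + 2/11·y_{n+1}] ⇒ (1 − 2/11z)y_{n+1} = (1 + 9/11z)y_n
  so R(z) = (1 + 9/11z)/(1 − 2/11z).

Find x<0 with |R(x)|<1.
x=-0.35: |R|=0.6709
R=−1: 1+9/11x = −1+2/11x ⇒ -7/11x=2 ⇒ x=2/(-7/11)=-3.1429
Confirm numerically:
  x=-2.968: |R|=0.92773 <1
  x=-2.378: |R|=0.66019 <1
  x=-1.489: |R|=0.17177 <1
  x=-3.607: |R|=1.17838 >1
  x=-3.223: |R|=1.03216 >1
Interval (-3.1429, 0).

left endpoint -3.1429.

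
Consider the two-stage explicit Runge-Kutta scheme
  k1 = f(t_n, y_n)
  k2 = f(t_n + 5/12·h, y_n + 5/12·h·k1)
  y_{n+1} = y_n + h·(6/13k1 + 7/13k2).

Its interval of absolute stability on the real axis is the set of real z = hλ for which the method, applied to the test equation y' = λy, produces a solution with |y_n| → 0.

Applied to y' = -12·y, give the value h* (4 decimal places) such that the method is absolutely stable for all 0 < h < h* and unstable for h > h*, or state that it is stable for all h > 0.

With y'=λy (z=hλ):
  k1=λy_n ⇒ h·k1=z·y_n;  k2=λ(1+5/12z)y_n ⇒ h·k2=z(1+5/12z)y_n
  y_{n+1}/y_n = 1 + 6/13z + 7/13z(1+5/12z) = 1 + z + 35/156z²
  ⇒ R(z) = 1 + z + 35/156z².

Find x<0 with |R(x)|<1.
x=-1.49: |R|=0.0081
R=1: x+35/156x²=0 ⇒ x=−156/35=-4.4571; min R=1−1/(4·35/156)=-0.1143>−1
Confirm numerically:
  x=-4.424: |R|=0.96710 <1
  x=-2.948: |R|=0.00184 <1
  x=-2.737: |R|=0.05629 <1
  x=-4.852: |R|=1.42984 >1
  x=-4.724: |R|=1.28283 >1
So |R|<1 on (-4.4571, 0).

(-4.4571,0); λ=-12 ⇒ h* = (156/35)/12 = 0.3714.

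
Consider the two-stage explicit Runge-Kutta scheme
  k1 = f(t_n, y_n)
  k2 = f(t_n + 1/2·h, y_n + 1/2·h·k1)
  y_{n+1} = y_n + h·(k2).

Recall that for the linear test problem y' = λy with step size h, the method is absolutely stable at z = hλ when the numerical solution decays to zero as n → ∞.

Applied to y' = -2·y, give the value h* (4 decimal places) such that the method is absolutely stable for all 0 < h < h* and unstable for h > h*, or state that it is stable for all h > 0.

On y'=λy, z=hλ:
  k1=λy_n ⇒ h·k1=z·y_n;  k2=λ(1+1/2z)y_n ⇒ h·k2=z(1+1/2z)y_n
  y_{n+1}/y_n = 1 + z(1+1/2z) = 1 + z + 1/2z²
  ⇒ R(z) = 1 + z + 1/2z².

Solve |R(x)|<1 on ℝ⁻.
x=-0.95: |R|=0.5012
R=1: x+1/2x²=0 ⇒ x=−2=-2.0000; min R=1−1/(4·1/2)=0.5000>−1
Confirm numerically:
  x=-1.910: |R|=0.91405 <1
  x=-1.698: |R|=0.74360 <1
  x=-1.587: |R|=0.67228 <1
  x=-1.158: |R|=0.51248 <1
  x=-2.357: |R|=1.42072 >1
  x=-2.270: |R|=1.30645 >1
  x=-2.045: |R|=1.04601 >1
Interval (-2.0000, 0).

(-2.0000,0); λ=-2 ⇒ h* = (2)/2 = 1.0000.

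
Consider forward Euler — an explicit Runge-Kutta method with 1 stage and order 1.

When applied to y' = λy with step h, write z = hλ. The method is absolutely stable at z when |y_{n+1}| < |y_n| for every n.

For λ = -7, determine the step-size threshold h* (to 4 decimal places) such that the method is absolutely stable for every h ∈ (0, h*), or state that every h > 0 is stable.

Set f=λy, z=hλ:
  order 1, 1-stage ⇒ R(z)=1+z
  (e.g. R(-1.78)=-0.78000, |R|=0.78000)

Find x<0 with |R(x)|<1.
x=-1.78: |R|=0.7800
|R(-1.93)|=0.9300 |R(-1.66)|=0.6600 |R(-1.14)|=0.1400
Bisect:
  x_lo=-2.3416 |R|=1.3416  x_hi=-0.0663 |R|=0.9337
  mid=-1.20397 |R|=0.20397 →hi
  mid=-1.77278 |R|=0.77278 →hi
  mid=-2.05718 |R|=1.05718 →lo
  mid=-1.91498 |R|=0.91498 →hi
  mid=-1.98608 |R|=0.98608 →hi
  mid=-2.02163 |R|=1.02163 →lo
  mid=-2.00386 |R|=1.00386 →lo
  ...
  [-2.00011,-1.99997] ⇒ x*=-2.0000
Stable set (-2.0000, 0).

(-2.0000,0); λ=-7 ⇒ h* = 0.2857.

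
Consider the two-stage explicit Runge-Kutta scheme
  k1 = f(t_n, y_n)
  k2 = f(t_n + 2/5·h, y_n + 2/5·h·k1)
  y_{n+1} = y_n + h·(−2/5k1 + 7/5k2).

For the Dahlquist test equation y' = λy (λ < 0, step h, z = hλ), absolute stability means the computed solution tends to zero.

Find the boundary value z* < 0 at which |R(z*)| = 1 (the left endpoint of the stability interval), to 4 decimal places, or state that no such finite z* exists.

With y'=λy (z=hλ):
  k1=λy_n ⇒ h·k1=z·y_n;  k2=λ(1+2/5z)y_n ⇒ h·k2=z(1+2/5z)y_n
  y_{n+1}/y_n = 1 − 2/5z + 7/5z(1+2/5z) = 1 + z + 14/25z²
  so R(z) = 1 + z + 14/25z².

Need |R(x)|<1, x<0.
x=-1.63: |R|=0.8579
R=1: x+14/25x²=0 ⇒ x=−25/14=-1.7857; min R=1−1/(4·14/25)=0.5536>−1
Confirm numerically:
  x=-1.490: |R|=0.75326 <1
  x=-1.222: |R|=0.61424 <1
  x=-0.885: |R|=0.55361 <1
  x=-0.847: |R|=0.55475 <1
  x=-2.348: |R|=1.73934 >1
  x=-2.337: |R|=1.72148 >1
Interval (-1.7857, 0).

z* = -1.7857.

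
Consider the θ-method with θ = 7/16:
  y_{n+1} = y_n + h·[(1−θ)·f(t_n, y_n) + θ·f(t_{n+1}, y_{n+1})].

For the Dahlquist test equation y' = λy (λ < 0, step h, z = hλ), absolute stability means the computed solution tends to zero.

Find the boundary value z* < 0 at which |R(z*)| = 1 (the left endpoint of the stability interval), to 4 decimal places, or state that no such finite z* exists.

With y'=λy (z=hλ):
  y_{n+1} = y_n + z·[9/16·y_n + 7/16·y_{n+1}] ⇒ (1 − 7/16z)y_{n+1} = (1 + 9/16z)y_n
  Hence R(z) = (1 + 9/16z)/(1 − 7/16z).

Boundary: |R(x)|=1, x<0.
x=-1.16: |R|=0.2305
R=−1: 1+9/16x = −1+7/16x ⇒ -1/8x=2 ⇒ x=2/(-1/8)=-16.0000
Confirm numerically:
  x=-10.408: |R|=0.87413 <1
  x=-9.578: |R|=0.84534 <1
  x=-6.525: |R|=0.69274 <1
  x=-16.520: |R|=1.00790 >1
  x=-16.173: |R|=1.00268 >1
Stable set (-16.0000, 0).

z* = -16.0000.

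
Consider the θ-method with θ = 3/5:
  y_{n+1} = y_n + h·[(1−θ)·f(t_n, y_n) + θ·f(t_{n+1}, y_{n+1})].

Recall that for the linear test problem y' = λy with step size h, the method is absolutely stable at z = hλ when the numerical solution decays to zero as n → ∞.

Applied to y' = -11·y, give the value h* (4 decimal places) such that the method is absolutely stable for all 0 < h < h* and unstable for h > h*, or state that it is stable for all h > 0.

(−∞, 0) — no finite endpoint. Any h>0 works for λ=-11.

On y'=λy, z=hλ:
  y_{n+1} = y_n + z·[2/5·y_n + 3/5·y_{n+1}] ⇒ (1 − 3/5z)y_{n+1} = (1 + 2/5z)y_n
  R(z) = (1 + 2/5z)/(1 − 3/5z).

Solve |R(x)|<1 on ℝ⁻.
x=-0.6: |R|=0.5588
x=-2: |R|=0.0909
x=-10: |R|=0.4286
x=-100: |R|=0.6393
θ=3/5≥1/2 ⇒ |1+2/5x|<|1−3/5x| ∀x<0 ⇒ unbounded interval.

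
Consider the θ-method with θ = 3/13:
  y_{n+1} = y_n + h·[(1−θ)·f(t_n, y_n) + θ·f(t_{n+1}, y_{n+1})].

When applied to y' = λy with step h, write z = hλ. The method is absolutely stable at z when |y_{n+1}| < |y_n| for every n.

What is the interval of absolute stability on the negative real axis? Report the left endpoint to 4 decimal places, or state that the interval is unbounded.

(-3.7143, 0).

With y'=λy (z=hλ):
  y_{n+1} = y_n + z·[10/13·y_n + 3/13·y_{n+1}] ⇒ (1 − 3/13z)y_{n+1} = (1 + 10/13z)y_n
  Hence R(z) = (1 + 10/13z)/(1 − 3/13z).

Need |R(x)|<1, x<0.
x=-0.98: |R|=0.2008
R=−1: 1+10/13x = −1+3/13x ⇒ -7/13x=2 ⇒ x=2/(-7/13)=-3.7143
Confirm numerically:
  x=-2.752: |R|=0.68310 <1
  x=-2.430: |R|=0.55692 <1
  x=-1.796: |R|=0.26974 <1
  x=-1.767: |R|=0.25518 <1
  x=-4.269: |R|=1.15046 >1
  x=-4.199: |R|=1.13255 >1
  x=-4.094: |R|=1.10513 >1
Interval (-3.7143, 0).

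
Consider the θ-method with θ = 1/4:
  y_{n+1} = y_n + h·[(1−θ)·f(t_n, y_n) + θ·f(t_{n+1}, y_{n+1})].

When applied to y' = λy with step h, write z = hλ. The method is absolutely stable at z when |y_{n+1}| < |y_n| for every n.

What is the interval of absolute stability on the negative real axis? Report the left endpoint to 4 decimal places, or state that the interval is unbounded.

Set f=λy, z=hλ:
  y_{n+1} = y_n + z·[3/4·y_n + 1/4·y_{n+1}] ⇒ (1 − 1/4z)y_{n+1} = (1 + 3/4z)y_n
  so R(z) = (1 + 3/4z)/(1 − 1/4z).

Need |R(x)|<1, x<0.
x=-1.41: |R|=0.0425
R=−1: 1+3/4x = −1+1/4x ⇒ -1/2x=2 ⇒ x=2/(-1/2)=-4.0000
Confirm numerically:
  x=-3.940: |R|=0.98489 <1
  x=-3.804: |R|=0.94977 <1
  x=-2.045: |R|=0.35318 <1
  x=-4.227: |R|=1.05518 >1
  x=-4.184: |R|=1.04497 >1
Interval (-4.0000, 0).

(-4.0000, 0).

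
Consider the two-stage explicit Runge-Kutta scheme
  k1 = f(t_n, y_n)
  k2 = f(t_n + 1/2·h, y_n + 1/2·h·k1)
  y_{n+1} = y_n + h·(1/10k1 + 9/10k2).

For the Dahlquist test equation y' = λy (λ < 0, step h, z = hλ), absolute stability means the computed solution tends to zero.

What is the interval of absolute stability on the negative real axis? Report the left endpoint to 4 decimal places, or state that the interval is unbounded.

On y'=λy, z=hλ:
  k1=λy_n ⇒ h·k1=z·y_n;  k2=λ(1+1/2z)y_n ⇒ h·k2=z(1+1/2z)y_n
  y_{n+1}/y_n = 1 + 1/10z + 9/10z(1+1/2z) = 1 + z + 9/20z²
  ⇒ R(z) = 1 + z + 9/20z².

Solve |R(x)|<1 on ℝ⁻.
x=-0.77: |R|=0.4968
R=1: x+9/20x²=0 ⇒ x=−20/9=-2.2222; min R=1−1/(4·9/20)=0.4444>−1
Confirm numerically:
  x=-2.089: |R|=0.87476 <1
  x=-2.058: |R|=0.84791 <1
  x=-1.464: |R|=0.50048 <1
  x=-0.972: |R|=0.45315 <1
  x=-2.759: |R|=1.66644 >1
  x=-2.262: |R|=1.04049 >1
Interval (-2.2222, 0).

z∈(-2.2222,0).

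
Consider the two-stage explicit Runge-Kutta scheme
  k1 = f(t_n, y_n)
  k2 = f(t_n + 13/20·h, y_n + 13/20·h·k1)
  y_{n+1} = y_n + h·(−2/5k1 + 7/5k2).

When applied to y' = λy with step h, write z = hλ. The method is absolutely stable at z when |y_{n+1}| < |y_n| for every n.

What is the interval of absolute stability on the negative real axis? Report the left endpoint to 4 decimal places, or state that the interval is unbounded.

Test eqn y'=λy, z=hλ:
  k1=λy_n ⇒ h·k1=z·y_n;  k2=λ(1+13/20z)y_n ⇒ h·k2=z(1+13/20z)y_n
  y_{n+1}/y_n = 1 − 2/5z + 7/5z(1+13/20z) = 1 + z + 91/100z²
  so R(z) = 1 + z + 91/100z².

Solve |R(x)|<1 on ℝ⁻.
x=-0.4: |R|=0.7456
R=1: x+91/100x²=0 ⇒ x=−100/91=-1.0989; min R=1−1/(4·91/100)=0.7253>−1
Confirm numerically:
  x=-0.797: |R|=0.78104 <1
  x=-0.669: |R|=0.73828 <1
  x=-0.543: |R|=0.72531 <1
  x=-0.536: |R|=0.72544 <1
  x=-1.634: |R|=1.79566 >1
  x=-1.584: |R|=1.69924 >1
  x=-1.281: |R|=1.21227 >1
Interval (-1.0989, 0).

z∈(-1.0989,0).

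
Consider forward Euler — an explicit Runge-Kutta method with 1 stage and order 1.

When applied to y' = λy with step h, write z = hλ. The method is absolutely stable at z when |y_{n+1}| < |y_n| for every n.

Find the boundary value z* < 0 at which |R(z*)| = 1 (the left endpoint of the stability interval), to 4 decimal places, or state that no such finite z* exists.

Set f=λy, z=hλ:
  order 1, 1-stage ⇒ R(z)=1+z
  (e.g. R(-1.27)=-0.27000, |R|=0.27000)

Solve |R(x)|<1 on ℝ⁻.
x=-1.27: |R|=0.2700
|R(-1.93)|=0.9300 |R(-1.87)|=0.8700 |R(-1.05)|=0.0500
Bisect:
  x_lo=-2.4613 |R|=1.4613  x_hi=-0.2265 |R|=0.7735
  mid=-1.34388 |R|=0.34388 →hi
  mid=-1.90258 |R|=0.90258 →hi
  mid=-2.18193 |R|=1.18193 →lo
  mid=-2.04225 |R|=1.04225 →lo
  mid=-1.97242 |R|=0.97242 →hi
  mid=-2.00734 |R|=1.00734 →lo
  mid=-1.98988 |R|=0.98988 →hi
  mid=-1.99861 |R|=0.99861 →hi
  mid=-2.00297 |R|=1.00297 →lo
  mid=-2.00079 |R|=1.00079 →lo
  ...
  [-2.00011,-1.99997] ⇒ x*=-2.0000
Interval (-2.0000, 0).

left endpoint -2.0000.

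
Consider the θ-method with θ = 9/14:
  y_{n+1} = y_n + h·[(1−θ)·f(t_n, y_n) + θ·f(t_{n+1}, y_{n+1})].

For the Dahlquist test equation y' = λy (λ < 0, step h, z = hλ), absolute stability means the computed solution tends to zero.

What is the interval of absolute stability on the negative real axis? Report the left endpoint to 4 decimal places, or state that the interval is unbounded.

Test eqn y'=λy, z=hλ:
  y_{n+1} = y_n + z·[5/14·y_n + 9/14·y_{n+1}] ⇒ (1 − 9/14z)y_{n+1} = (1 + 5/14z)y_n
  ⇒ R(z) = (1 + 5/14z)/(1 − 9/14z).

Boundary: |R(x)|=1, x<0.
x=-1.36: |R|=0.2744
x=-2: |R|=0.1250
x=-10: |R|=0.3462
x=-100: |R|=0.5317
θ=9/14≥1/2 ⇒ |1+5/14x|<|1−9/14x| ∀x<0 ⇒ interval (−∞,0).

unbounded; (−∞, 0).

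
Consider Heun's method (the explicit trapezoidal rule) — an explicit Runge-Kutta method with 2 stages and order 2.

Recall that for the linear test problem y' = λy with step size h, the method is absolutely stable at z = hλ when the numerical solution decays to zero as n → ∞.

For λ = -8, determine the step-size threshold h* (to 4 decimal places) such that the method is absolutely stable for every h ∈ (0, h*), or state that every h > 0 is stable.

(-2.0000,0); λ=-8 ⇒ h* = 0.2500.

Test eqn y'=λy, z=hλ:
  order 2, 2-stage ⇒ R(z)=1+z+z^2/2
  (e.g. R(-0.48)=0.63520, |R|=0.63520)

Need |R(x)|<1, x<0.
x=-0.48: |R|=0.6352
|R(-2.13)|=1.1384 |R(-1.9)|=0.9050 |R(-0.87)|=0.5085
Bisect:
  x_lo=-2.5497 |R|=1.7008  x_hi=-0.0594 |R|=0.9424
  mid=-1.30455 |R|=0.54638 →hi
  mid=-1.92712 |R|=0.92977 →hi
  mid=-2.23840 |R|=1.26682 →lo
  mid=-2.08276 |R|=1.08618 →lo
  mid=-2.00494 |R|=1.00495 →lo
  mid=-1.96603 |R|=0.96661 →hi
  mid=-1.98548 |R|=0.98559 →hi
  ...
  [-2.00007,-1.99992] ⇒ x*=-2.0000
So |R|<1 on (-2.0000, 0).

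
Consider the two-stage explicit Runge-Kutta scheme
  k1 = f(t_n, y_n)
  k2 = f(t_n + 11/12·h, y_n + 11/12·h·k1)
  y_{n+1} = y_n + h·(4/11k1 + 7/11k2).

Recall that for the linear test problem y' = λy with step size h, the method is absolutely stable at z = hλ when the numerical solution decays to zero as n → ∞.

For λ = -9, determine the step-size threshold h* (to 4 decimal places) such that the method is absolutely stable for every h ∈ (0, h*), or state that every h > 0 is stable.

With y'=λy (z=hλ):
  k1=λy_n ⇒ h·k1=z·y_n;  k2=λ(1+11/12z)y_n ⇒ h·k2=z(1+11/12z)y_n
  y_{n+1}/y_n = 1 + 4/11z + 7/11z(1+11/12z) = 1 + z + 7/12z²
  so R(z) = 1 + z + 7/12z².

Find x<0 with |R(x)|<1.
x=-0.81: |R|=0.5727
R=1: x+7/12x²=0 ⇒ x=−12/7=-1.7143; min R=1−1/(4·7/12)=0.5714>−1
Confirm numerically:
  x=-1.422: |R|=0.75755 <1
  x=-1.290: |R|=0.68073 <1
  x=-0.912: |R|=0.57318 <1
  x=-2.207: |R|=1.63433 >1
  x=-2.078: |R|=1.44088 >1
  x=-2.015: |R|=1.35346 >1
Stable set (-1.7143, 0).

(-1.7143,0); λ=-9 ⇒ h* = (12/7)/9 = 0.1905.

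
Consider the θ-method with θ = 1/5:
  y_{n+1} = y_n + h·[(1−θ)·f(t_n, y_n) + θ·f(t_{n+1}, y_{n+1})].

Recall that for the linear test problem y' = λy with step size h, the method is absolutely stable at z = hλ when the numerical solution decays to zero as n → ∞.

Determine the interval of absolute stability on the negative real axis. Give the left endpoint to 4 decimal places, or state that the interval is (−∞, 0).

z∈(-3.3333,0).

On y'=λy, z=hλ:
  y_{n+1} = y_n + z·[4/5·y_n + 1/5·y_{n+1}] ⇒ (1 − 1/5z)y_{n+1} = (1 + 4/5z)y_n
  ⇒ R(z) = (1 + 4/5z)/(1 − 1/5z).

Need |R(x)|<1, x<0.
x=-0.38: |R|=0.6468
R=−1: 1+4/5x = −1+1/5x ⇒ -3/5x=2 ⇒ x=2/(-3/5)=-3.3333
Confirm numerically:
  x=-3.210: |R|=0.95493 <1
  x=-3.170: |R|=0.94002 <1
  x=-2.030: |R|=0.44381 <1
  x=-3.653: |R|=1.11083 >1
  x=-3.623: |R|=1.10078 >1
Stable set (-3.3333, 0).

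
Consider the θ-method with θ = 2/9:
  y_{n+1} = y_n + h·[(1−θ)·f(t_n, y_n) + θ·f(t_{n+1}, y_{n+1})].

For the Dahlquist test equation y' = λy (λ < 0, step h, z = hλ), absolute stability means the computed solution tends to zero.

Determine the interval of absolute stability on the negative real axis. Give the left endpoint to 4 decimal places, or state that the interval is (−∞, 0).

z∈(-3.6000,0).

Set f=λy, z=hλ:
  y_{n+1} = y_n + z·[7/9·y_n + 2/9·y_{n+1}] ⇒ (1 − 2/9z)y_{n+1} = (1 + 7/9z)y_n
  so R(z) = (1 + 7/9z)/(1 − 2/9z).

Need |R(x)|<1, x<0.
x=-1.55: |R|=0.1529
R=−1: 1+7/9x = −1+2/9x ⇒ -5/9x=2 ⇒ x=2/(-5/9)=-3.6000
Confirm numerically:
  x=-3.043: |R|=0.81539 <1
  x=-2.893: |R|=0.76092 <1
  x=-2.521: |R|=0.61580 <1
  x=-4.086: |R|=1.14151 >1
  x=-3.861: |R|=1.07804 >1
So |R|<1 on (-3.6000, 0).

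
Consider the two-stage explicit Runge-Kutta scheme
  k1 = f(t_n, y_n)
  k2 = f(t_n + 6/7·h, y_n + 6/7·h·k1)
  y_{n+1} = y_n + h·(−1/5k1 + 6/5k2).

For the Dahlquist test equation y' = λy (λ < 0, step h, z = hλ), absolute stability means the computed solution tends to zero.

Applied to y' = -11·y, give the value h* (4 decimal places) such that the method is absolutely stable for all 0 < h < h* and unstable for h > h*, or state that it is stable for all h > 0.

(-0.9722,0); λ=-11 ⇒ h* = (35/36)/11 = 0.0884.

Test eqn y'=λy, z=hλ:
  k1=λy_n ⇒ h·k1=z·y_n;  k2=λ(1+6/7z)y_n ⇒ h·k2=z(1+6/7z)y_n
  y_{n+1}/y_n = 1 − 1/5z + 6/5z(1+6/7z) = 1 + z + 36/35z²
  Hence R(z) = 1 + z + 36/35z².

Find x<0 with |R(x)|<1.
x=-0.84: |R|=0.8858
R=1: x+36/35x²=0 ⇒ x=−35/36=-0.9722; min R=1−1/(4·36/35)=0.7569>−1
Confirm numerically:
  x=-0.870: |R|=0.90853 <1
  x=-0.529: |R|=0.75884 <1
  x=-0.488: |R|=0.75695 <1
  x=-1.524: |R|=1.86494 >1
  x=-1.520: |R|=1.85641 >1
  x=-1.048: |R|=1.08168 >1
Stable set (-0.9722, 0).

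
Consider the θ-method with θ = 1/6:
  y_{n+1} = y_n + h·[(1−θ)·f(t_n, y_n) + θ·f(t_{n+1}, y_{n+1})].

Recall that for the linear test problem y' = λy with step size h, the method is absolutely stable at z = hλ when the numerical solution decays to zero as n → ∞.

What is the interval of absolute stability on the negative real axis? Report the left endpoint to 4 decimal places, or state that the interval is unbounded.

On y'=λy, z=hλ:
  y_{n+1} = y_n + z·[5/6·y_n + 1/6·y_{n+1}] ⇒ (1 − 1/6z)y_{n+1} = (1 + 5/6z)y_n
  so R(z) = (1 + 5/6z)/(1 − 1/6z).

Solve |R(x)|<1 on ℝ⁻.
x=-1.37: |R|=0.1153
R=−1: 1+5/6x = −1+1/6x ⇒ -2/3x=2 ⇒ x=2/(-2/3)=-3.0000
Confirm numerically:
  x=-2.580: |R|=0.80420 <1
  x=-2.566: |R|=0.79734 <1
  x=-2.109: |R|=0.56049 <1
  x=-1.665: |R|=0.30333 <1
  x=-3.589: |R|=1.24570 >1
  x=-3.463: |R|=1.19571 >1
  x=-3.371: |R|=1.15836 >1
Interval (-3.0000, 0).

z∈(-3.0000,0).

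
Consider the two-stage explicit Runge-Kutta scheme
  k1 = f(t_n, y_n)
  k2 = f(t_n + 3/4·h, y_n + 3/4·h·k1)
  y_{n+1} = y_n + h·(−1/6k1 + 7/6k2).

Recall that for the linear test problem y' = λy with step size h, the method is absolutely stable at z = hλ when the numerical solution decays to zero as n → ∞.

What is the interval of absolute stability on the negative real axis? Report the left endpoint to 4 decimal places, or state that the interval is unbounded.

On y'=λy, z=hλ:
  k1=λy_n ⇒ h·k1=z·y_n;  k2=λ(1+3/4z)y_n ⇒ h·k2=z(1+3/4z)y_n
  y_{n+1}/y_n = 1 − 1/6z + 7/6z(1+3/4z) = 1 + z + 7/8z²
  Hence R(z) = 1 + z + 7/8z².

Need |R(x)|<1, x<0.
x=-0.63: |R|=0.7173
R=1: x+7/8x²=0 ⇒ x=−8/7=-1.1429; min R=1−1/(4·7/8)=0.7143>−1
Confirm numerically:
  x=-0.998: |R|=0.87350 <1
  x=-0.711: |R|=0.73133 <1
  x=-0.589: |R|=0.71456 <1
  x=-1.673: |R|=1.77606 >1
  x=-1.386: |R|=1.29487 >1
  x=-1.233: |R|=1.09725 >1
Interval (-1.1429, 0).

(-1.1429, 0).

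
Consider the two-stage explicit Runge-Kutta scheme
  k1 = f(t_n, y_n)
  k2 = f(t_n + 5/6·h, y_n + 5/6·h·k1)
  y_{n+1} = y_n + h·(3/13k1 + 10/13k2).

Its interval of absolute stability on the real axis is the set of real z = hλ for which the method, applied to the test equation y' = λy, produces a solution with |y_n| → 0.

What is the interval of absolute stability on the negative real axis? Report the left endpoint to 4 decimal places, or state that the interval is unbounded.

Set f=λy, z=hλ:
  k1=λy_n ⇒ h·k1=z·y_n;  k2=λ(1+5/6z)y_n ⇒ h·k2=z(1+5/6z)y_n
  y_{n+1}/y_n = 1 + 3/13z + 10/13z(1+5/6z) = 1 + z + 25/39z²
  so R(z) = 1 + z + 25/39z².

Find x<0 with |R(x)|<1.
x=-0.75: |R|=0.6106
R=1: x+25/39x²=0 ⇒ x=−39/25=-1.5600; min R=1−1/(4·25/39)=0.6100>−1
Confirm numerically:
  x=-1.383: |R|=0.84308 <1
  x=-1.243: |R|=0.74742 <1
  x=-1.147: |R|=0.69634 <1
  x=-2.007: |R|=1.57508 >1
  x=-1.842: |R|=1.33298 >1
  x=-1.838: |R|=1.32754 >1
Interval (-1.5600, 0).

z∈(-1.5600,0).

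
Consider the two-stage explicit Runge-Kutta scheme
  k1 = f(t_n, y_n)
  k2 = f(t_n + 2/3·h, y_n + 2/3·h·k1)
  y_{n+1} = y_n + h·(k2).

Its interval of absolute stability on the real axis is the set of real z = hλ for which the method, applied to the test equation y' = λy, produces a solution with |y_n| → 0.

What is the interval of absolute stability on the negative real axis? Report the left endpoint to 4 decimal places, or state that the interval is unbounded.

Set f=λy, z=hλ:
  k1=λy_n ⇒ h·k1=z·y_n;  k2=λ(1+2/3z)y_n ⇒ h·k2=z(1+2/3z)y_n
  y_{n+1}/y_n = 1 + z(1+2/3z) = 1 + z + 2/3z²
  ⇒ R(z) = 1 + z + 2/3z².

Boundary: |R(x)|=1, x<0.
x=-0.89: |R|=0.6381
R=1: x+2/3x²=0 ⇒ x=−3/2=-1.5000; min R=1−1/(4·2/3)=0.6250>−1
Confirm numerically:
  x=-1.397: |R|=0.90407 <1
  x=-1.082: |R|=0.69848 <1
  x=-1.068: |R|=0.69242 <1
  x=-0.722: |R|=0.62552 <1
  x=-1.849: |R|=1.43020 >1
  x=-1.655: |R|=1.17102 >1
  x=-1.596: |R|=1.10214 >1
So |R|<1 on (-1.5000, 0).

(-1.5000, 0).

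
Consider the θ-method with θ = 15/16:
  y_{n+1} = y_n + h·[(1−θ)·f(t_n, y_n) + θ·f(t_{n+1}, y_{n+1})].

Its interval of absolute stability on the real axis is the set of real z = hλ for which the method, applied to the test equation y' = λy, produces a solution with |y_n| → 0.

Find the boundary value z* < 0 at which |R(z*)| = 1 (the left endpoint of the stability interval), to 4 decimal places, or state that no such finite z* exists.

(−∞, 0) — no finite endpoint.

On y'=λy, z=hλ:
  y_{n+1} = y_n + z·[1/16·y_n + 15/16·y_{n+1}] ⇒ (1 − 15/16z)y_{n+1} = (1 + 1/16z)y_n
  ⇒ R(z) = (1 + 1/16z)/(1 − 15/16z).

Boundary: |R(x)|=1, x<0.
x=-0.46: |R|=0.6786
x=-2: |R|=0.3043
x=-10: |R|=0.0361
x=-100: |R|=0.0554
θ=15/16≥1/2 ⇒ |1+1/16x|<|1−15/16x| ∀x<0 ⇒ interval (−∞,0).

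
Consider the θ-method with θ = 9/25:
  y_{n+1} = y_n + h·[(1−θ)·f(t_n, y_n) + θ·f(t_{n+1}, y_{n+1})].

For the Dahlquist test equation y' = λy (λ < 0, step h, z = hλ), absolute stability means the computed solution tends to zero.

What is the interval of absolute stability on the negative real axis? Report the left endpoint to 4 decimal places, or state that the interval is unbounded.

(-7.1429, 0).

Test eqn y'=λy, z=hλ:
  y_{n+1} = y_n + z·[16/25·y_n + 9/25·y_{n+1}] ⇒ (1 − 9/25z)y_{n+1} = (1 + 16/25z)y_n
  Hence R(z) = (1 + 16/25z)/(1 − 9/25z).

Boundary: |R(x)|=1, x<0.
x=-1.65: |R|=0.0351
R=−1: 1+16/25x = −1+9/25x ⇒ -7/25x=2 ⇒ x=2/(-7/25)=-7.1429
Confirm numerically:
  x=-6.073: |R|=0.90598 <1
  x=-4.743: |R|=0.75181 <1
  x=-3.427: |R|=0.53421 <1
  x=-7.210: |R|=1.00523 >1
  x=-7.172: |R|=1.00228 >1
So |R|<1 on (-7.1429, 0).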